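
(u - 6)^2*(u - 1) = u^3 - 13*u^2 + 48*u - 36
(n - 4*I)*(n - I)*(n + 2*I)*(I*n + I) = I*n^4 + 3*n^3 + I*n^3 + 3*n^2 + 6*I*n^2 + 8*n + 6*I*n + 8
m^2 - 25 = (m - 5)*(m + 5)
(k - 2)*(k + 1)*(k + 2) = k^3 + k^2 - 4*k - 4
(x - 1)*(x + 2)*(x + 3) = x^3 + 4*x^2 + x - 6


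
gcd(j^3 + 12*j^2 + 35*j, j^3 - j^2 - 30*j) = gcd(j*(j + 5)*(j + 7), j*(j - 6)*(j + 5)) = j^2 + 5*j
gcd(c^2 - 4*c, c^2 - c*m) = c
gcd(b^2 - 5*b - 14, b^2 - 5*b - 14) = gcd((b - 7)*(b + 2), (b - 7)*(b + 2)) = b^2 - 5*b - 14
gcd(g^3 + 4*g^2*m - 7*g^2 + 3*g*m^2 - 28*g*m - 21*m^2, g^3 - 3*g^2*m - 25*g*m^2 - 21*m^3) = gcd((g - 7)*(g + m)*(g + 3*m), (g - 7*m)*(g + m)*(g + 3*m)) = g^2 + 4*g*m + 3*m^2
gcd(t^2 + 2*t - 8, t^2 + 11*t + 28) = t + 4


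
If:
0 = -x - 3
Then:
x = -3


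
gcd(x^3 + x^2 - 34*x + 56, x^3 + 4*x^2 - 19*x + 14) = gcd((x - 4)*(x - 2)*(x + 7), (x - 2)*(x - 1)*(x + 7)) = x^2 + 5*x - 14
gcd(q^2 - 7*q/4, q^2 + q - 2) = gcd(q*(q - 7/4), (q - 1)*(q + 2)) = 1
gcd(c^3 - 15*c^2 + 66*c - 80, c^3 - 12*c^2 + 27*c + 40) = c^2 - 13*c + 40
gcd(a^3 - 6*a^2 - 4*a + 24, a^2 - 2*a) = a - 2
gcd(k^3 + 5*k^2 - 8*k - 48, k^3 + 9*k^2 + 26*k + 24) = k + 4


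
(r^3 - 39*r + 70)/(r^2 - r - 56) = (r^2 - 7*r + 10)/(r - 8)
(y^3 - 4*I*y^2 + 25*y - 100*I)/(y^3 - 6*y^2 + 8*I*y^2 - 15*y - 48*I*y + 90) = (y^2 - 9*I*y - 20)/(y^2 + 3*y*(-2 + I) - 18*I)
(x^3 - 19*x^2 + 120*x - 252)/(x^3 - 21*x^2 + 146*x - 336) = (x - 6)/(x - 8)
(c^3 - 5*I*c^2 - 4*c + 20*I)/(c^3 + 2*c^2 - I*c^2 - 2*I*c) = (c^2 - c*(2 + 5*I) + 10*I)/(c*(c - I))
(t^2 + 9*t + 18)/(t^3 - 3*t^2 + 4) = (t^2 + 9*t + 18)/(t^3 - 3*t^2 + 4)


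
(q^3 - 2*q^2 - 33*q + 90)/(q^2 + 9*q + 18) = (q^2 - 8*q + 15)/(q + 3)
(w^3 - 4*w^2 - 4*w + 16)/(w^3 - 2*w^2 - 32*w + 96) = (w^2 - 4)/(w^2 + 2*w - 24)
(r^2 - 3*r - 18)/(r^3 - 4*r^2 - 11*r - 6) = (r + 3)/(r^2 + 2*r + 1)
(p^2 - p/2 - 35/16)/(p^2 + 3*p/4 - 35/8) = (4*p + 5)/(2*(2*p + 5))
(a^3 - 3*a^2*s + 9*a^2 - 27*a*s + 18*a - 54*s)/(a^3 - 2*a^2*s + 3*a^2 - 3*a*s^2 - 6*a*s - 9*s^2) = (a + 6)/(a + s)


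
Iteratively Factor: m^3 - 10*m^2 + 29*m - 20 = (m - 4)*(m^2 - 6*m + 5) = (m - 5)*(m - 4)*(m - 1)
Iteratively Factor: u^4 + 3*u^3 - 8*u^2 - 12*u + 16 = (u - 1)*(u^3 + 4*u^2 - 4*u - 16) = (u - 1)*(u + 4)*(u^2 - 4) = (u - 1)*(u + 2)*(u + 4)*(u - 2)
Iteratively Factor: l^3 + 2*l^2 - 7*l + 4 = (l - 1)*(l^2 + 3*l - 4) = (l - 1)*(l + 4)*(l - 1)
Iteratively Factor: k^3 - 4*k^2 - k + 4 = (k + 1)*(k^2 - 5*k + 4) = (k - 4)*(k + 1)*(k - 1)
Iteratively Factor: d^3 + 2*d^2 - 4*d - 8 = (d + 2)*(d^2 - 4) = (d - 2)*(d + 2)*(d + 2)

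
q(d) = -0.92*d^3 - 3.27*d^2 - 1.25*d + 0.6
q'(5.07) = -105.35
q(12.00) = -2075.04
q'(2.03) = -25.90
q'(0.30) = -3.46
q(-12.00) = 1134.48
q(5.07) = -209.69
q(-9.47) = 500.52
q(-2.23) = -2.67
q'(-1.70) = 1.89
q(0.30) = -0.09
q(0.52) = -1.06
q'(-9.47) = -186.84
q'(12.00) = -477.17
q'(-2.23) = -0.39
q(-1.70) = -2.21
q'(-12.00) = -320.21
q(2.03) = -23.11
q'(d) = -2.76*d^2 - 6.54*d - 1.25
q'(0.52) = -5.40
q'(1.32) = -14.69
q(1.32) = -8.86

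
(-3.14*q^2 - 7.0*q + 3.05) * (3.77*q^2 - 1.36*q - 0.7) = -11.8378*q^4 - 22.1196*q^3 + 23.2165*q^2 + 0.752*q - 2.135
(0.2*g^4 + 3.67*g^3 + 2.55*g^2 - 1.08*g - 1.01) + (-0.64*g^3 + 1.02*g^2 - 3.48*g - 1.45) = 0.2*g^4 + 3.03*g^3 + 3.57*g^2 - 4.56*g - 2.46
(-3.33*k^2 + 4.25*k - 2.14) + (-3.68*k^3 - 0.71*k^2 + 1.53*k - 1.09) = -3.68*k^3 - 4.04*k^2 + 5.78*k - 3.23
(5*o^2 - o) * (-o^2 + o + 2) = -5*o^4 + 6*o^3 + 9*o^2 - 2*o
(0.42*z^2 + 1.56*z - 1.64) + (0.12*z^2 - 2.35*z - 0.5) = 0.54*z^2 - 0.79*z - 2.14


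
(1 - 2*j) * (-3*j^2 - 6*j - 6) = 6*j^3 + 9*j^2 + 6*j - 6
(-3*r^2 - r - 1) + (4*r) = -3*r^2 + 3*r - 1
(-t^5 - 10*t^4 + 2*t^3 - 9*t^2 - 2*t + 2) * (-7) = 7*t^5 + 70*t^4 - 14*t^3 + 63*t^2 + 14*t - 14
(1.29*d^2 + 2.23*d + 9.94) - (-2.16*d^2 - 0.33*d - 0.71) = 3.45*d^2 + 2.56*d + 10.65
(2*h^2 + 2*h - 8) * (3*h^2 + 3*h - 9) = 6*h^4 + 12*h^3 - 36*h^2 - 42*h + 72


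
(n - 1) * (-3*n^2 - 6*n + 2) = -3*n^3 - 3*n^2 + 8*n - 2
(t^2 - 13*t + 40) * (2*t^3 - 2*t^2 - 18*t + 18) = 2*t^5 - 28*t^4 + 88*t^3 + 172*t^2 - 954*t + 720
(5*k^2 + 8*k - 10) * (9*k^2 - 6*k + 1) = 45*k^4 + 42*k^3 - 133*k^2 + 68*k - 10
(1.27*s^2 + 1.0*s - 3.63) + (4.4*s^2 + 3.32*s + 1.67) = 5.67*s^2 + 4.32*s - 1.96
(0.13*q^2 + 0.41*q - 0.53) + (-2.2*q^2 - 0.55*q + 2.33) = -2.07*q^2 - 0.14*q + 1.8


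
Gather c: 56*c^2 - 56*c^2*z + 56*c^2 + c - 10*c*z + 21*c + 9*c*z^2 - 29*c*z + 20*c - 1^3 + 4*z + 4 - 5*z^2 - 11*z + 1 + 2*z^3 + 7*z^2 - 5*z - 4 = c^2*(112 - 56*z) + c*(9*z^2 - 39*z + 42) + 2*z^3 + 2*z^2 - 12*z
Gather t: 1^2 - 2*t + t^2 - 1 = t^2 - 2*t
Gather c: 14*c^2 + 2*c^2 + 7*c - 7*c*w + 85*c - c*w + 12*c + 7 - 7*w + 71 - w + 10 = 16*c^2 + c*(104 - 8*w) - 8*w + 88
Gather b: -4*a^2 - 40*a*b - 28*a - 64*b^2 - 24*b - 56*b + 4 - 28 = -4*a^2 - 28*a - 64*b^2 + b*(-40*a - 80) - 24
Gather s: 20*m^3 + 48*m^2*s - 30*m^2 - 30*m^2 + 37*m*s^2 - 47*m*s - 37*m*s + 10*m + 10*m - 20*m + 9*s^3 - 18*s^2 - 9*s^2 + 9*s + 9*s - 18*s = 20*m^3 - 60*m^2 + 9*s^3 + s^2*(37*m - 27) + s*(48*m^2 - 84*m)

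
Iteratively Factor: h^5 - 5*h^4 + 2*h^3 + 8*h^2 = (h + 1)*(h^4 - 6*h^3 + 8*h^2) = (h - 2)*(h + 1)*(h^3 - 4*h^2) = h*(h - 2)*(h + 1)*(h^2 - 4*h) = h*(h - 4)*(h - 2)*(h + 1)*(h)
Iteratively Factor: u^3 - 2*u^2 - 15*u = (u - 5)*(u^2 + 3*u) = u*(u - 5)*(u + 3)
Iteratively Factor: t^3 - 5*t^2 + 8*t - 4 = (t - 2)*(t^2 - 3*t + 2) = (t - 2)^2*(t - 1)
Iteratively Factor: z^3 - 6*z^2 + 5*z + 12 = (z - 4)*(z^2 - 2*z - 3) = (z - 4)*(z + 1)*(z - 3)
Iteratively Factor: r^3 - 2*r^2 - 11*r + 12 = (r - 4)*(r^2 + 2*r - 3) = (r - 4)*(r - 1)*(r + 3)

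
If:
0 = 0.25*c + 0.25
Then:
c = -1.00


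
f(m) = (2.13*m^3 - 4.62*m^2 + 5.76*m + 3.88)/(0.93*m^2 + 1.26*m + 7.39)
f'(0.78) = 0.05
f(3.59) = 2.66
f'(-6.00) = 2.88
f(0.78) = 0.74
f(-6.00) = -19.73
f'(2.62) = 0.95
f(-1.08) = -1.46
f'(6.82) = 2.05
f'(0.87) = 0.05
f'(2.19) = 0.69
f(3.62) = 2.70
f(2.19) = 1.14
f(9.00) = 13.12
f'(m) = (-1.86*m - 1.26)*(2.13*m^3 - 4.62*m^2 + 5.76*m + 3.88)/(0.93*m^2 + 1.26*m + 7.39)^2 + (6.39*m^2 - 9.24*m + 5.76)/(0.93*m^2 + 1.26*m + 7.39) = (1.9809*m^4 + 5.3676*m^3 + 36.0441*m^2 - 75.5004*m + 37.6776)/(0.8649*m^4 + 2.3436*m^3 + 15.333*m^2 + 18.6228*m + 54.6121)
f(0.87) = 0.74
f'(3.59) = 1.42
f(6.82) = 8.51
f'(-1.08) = 3.11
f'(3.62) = 1.43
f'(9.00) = 2.17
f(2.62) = 1.50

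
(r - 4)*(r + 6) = r^2 + 2*r - 24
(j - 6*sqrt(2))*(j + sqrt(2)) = j^2 - 5*sqrt(2)*j - 12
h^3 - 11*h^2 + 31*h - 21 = (h - 7)*(h - 3)*(h - 1)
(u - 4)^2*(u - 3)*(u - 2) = u^4 - 13*u^3 + 62*u^2 - 128*u + 96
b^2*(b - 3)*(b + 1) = b^4 - 2*b^3 - 3*b^2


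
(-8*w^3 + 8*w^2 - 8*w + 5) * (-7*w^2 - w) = 56*w^5 - 48*w^4 + 48*w^3 - 27*w^2 - 5*w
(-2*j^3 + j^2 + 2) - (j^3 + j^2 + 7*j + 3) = -3*j^3 - 7*j - 1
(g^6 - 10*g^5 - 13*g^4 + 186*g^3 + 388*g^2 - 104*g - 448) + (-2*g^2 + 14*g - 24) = g^6 - 10*g^5 - 13*g^4 + 186*g^3 + 386*g^2 - 90*g - 472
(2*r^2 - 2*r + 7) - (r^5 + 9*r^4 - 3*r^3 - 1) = -r^5 - 9*r^4 + 3*r^3 + 2*r^2 - 2*r + 8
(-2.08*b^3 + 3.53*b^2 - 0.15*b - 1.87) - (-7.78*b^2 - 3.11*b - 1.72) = -2.08*b^3 + 11.31*b^2 + 2.96*b - 0.15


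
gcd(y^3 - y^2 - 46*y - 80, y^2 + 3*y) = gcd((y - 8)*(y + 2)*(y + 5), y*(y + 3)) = 1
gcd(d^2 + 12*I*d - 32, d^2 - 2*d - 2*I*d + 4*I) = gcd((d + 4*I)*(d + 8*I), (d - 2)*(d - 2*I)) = 1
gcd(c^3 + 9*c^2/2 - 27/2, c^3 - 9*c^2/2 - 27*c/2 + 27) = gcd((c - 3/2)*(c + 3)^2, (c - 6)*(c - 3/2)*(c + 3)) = c^2 + 3*c/2 - 9/2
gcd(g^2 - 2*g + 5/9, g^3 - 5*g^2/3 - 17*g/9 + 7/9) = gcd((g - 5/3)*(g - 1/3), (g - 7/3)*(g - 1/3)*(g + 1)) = g - 1/3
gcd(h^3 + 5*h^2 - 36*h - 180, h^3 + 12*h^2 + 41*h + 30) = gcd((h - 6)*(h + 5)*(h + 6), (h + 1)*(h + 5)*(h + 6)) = h^2 + 11*h + 30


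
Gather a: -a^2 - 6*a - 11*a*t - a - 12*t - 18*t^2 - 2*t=-a^2 + a*(-11*t - 7) - 18*t^2 - 14*t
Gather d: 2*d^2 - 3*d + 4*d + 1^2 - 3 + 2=2*d^2 + d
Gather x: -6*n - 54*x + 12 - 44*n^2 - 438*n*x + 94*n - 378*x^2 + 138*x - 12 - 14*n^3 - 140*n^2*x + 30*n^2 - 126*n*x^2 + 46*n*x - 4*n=-14*n^3 - 14*n^2 + 84*n + x^2*(-126*n - 378) + x*(-140*n^2 - 392*n + 84)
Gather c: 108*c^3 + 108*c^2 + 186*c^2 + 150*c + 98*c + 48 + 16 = 108*c^3 + 294*c^2 + 248*c + 64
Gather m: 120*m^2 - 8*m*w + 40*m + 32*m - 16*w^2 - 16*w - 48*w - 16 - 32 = 120*m^2 + m*(72 - 8*w) - 16*w^2 - 64*w - 48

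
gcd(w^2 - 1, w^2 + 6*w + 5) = w + 1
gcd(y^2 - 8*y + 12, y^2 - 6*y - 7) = 1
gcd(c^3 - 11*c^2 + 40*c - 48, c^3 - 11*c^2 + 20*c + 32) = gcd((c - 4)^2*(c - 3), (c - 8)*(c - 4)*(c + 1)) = c - 4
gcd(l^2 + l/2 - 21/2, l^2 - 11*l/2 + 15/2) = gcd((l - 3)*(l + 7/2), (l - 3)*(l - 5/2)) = l - 3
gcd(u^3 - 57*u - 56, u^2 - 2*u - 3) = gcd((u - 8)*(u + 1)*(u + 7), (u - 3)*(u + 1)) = u + 1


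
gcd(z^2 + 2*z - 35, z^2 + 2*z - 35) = z^2 + 2*z - 35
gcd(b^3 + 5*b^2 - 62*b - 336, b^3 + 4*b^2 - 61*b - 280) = b^2 - b - 56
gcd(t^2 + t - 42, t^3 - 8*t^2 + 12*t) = t - 6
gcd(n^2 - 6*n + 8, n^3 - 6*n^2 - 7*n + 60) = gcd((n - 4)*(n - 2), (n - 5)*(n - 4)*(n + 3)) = n - 4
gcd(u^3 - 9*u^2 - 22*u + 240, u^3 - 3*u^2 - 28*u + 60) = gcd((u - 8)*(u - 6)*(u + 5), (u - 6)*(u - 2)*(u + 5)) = u^2 - u - 30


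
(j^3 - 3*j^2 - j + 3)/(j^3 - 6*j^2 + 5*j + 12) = (j - 1)/(j - 4)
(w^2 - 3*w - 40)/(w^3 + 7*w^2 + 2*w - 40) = (w - 8)/(w^2 + 2*w - 8)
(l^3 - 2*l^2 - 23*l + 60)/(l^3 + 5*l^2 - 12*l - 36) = (l^2 + l - 20)/(l^2 + 8*l + 12)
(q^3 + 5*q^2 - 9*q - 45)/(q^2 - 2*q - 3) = (q^2 + 8*q + 15)/(q + 1)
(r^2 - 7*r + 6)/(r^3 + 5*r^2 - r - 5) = (r - 6)/(r^2 + 6*r + 5)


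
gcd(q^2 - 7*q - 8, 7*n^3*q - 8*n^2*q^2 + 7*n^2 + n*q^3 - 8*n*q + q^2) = 1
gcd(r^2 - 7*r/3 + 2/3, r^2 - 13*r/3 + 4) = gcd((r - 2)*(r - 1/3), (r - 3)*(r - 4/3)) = 1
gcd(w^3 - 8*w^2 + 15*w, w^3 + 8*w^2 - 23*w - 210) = w - 5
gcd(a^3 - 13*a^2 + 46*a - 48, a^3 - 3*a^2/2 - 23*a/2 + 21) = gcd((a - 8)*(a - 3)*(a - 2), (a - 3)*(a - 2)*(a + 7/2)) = a^2 - 5*a + 6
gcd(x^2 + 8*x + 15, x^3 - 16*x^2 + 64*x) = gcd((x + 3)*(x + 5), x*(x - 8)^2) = 1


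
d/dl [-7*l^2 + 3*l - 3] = 3 - 14*l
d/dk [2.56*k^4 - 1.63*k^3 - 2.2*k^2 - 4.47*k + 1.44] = 10.24*k^3 - 4.89*k^2 - 4.4*k - 4.47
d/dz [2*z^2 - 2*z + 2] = 4*z - 2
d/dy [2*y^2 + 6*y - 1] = 4*y + 6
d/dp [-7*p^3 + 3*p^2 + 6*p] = -21*p^2 + 6*p + 6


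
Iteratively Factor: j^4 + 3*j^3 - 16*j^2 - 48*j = (j)*(j^3 + 3*j^2 - 16*j - 48) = j*(j - 4)*(j^2 + 7*j + 12) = j*(j - 4)*(j + 4)*(j + 3)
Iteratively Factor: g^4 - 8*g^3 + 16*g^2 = (g)*(g^3 - 8*g^2 + 16*g) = g*(g - 4)*(g^2 - 4*g) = g^2*(g - 4)*(g - 4)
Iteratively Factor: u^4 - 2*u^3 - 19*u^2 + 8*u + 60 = (u + 2)*(u^3 - 4*u^2 - 11*u + 30) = (u - 5)*(u + 2)*(u^2 + u - 6) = (u - 5)*(u + 2)*(u + 3)*(u - 2)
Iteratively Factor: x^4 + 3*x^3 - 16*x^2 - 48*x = (x - 4)*(x^3 + 7*x^2 + 12*x) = (x - 4)*(x + 3)*(x^2 + 4*x) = (x - 4)*(x + 3)*(x + 4)*(x)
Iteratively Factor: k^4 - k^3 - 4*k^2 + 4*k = (k - 1)*(k^3 - 4*k) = (k - 2)*(k - 1)*(k^2 + 2*k) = (k - 2)*(k - 1)*(k + 2)*(k)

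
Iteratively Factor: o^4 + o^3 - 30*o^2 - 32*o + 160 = (o - 2)*(o^3 + 3*o^2 - 24*o - 80) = (o - 2)*(o + 4)*(o^2 - o - 20) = (o - 2)*(o + 4)^2*(o - 5)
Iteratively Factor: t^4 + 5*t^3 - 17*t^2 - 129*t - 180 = (t + 3)*(t^3 + 2*t^2 - 23*t - 60) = (t + 3)*(t + 4)*(t^2 - 2*t - 15) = (t - 5)*(t + 3)*(t + 4)*(t + 3)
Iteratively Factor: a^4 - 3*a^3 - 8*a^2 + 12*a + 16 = (a + 2)*(a^3 - 5*a^2 + 2*a + 8) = (a + 1)*(a + 2)*(a^2 - 6*a + 8) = (a - 2)*(a + 1)*(a + 2)*(a - 4)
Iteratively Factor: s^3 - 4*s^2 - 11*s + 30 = (s + 3)*(s^2 - 7*s + 10) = (s - 5)*(s + 3)*(s - 2)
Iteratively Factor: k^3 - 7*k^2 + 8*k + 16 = (k + 1)*(k^2 - 8*k + 16) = (k - 4)*(k + 1)*(k - 4)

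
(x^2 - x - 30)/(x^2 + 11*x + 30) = (x - 6)/(x + 6)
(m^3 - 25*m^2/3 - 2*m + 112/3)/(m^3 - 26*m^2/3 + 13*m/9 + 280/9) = 3*(m + 2)/(3*m + 5)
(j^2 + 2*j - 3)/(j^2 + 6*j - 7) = (j + 3)/(j + 7)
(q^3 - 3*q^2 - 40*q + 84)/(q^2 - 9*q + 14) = q + 6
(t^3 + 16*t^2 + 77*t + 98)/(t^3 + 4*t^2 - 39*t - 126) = (t^2 + 9*t + 14)/(t^2 - 3*t - 18)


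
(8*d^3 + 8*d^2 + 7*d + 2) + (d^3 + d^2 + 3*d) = 9*d^3 + 9*d^2 + 10*d + 2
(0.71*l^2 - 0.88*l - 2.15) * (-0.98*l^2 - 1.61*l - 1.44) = -0.6958*l^4 - 0.2807*l^3 + 2.5014*l^2 + 4.7287*l + 3.096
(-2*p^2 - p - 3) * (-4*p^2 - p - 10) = 8*p^4 + 6*p^3 + 33*p^2 + 13*p + 30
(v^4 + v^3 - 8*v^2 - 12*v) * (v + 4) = v^5 + 5*v^4 - 4*v^3 - 44*v^2 - 48*v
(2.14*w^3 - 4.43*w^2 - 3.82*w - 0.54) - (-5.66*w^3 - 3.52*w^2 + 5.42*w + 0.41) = 7.8*w^3 - 0.91*w^2 - 9.24*w - 0.95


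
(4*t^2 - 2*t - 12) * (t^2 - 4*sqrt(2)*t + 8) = 4*t^4 - 16*sqrt(2)*t^3 - 2*t^3 + 8*sqrt(2)*t^2 + 20*t^2 - 16*t + 48*sqrt(2)*t - 96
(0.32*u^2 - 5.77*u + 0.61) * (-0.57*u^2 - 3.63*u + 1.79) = -0.1824*u^4 + 2.1273*u^3 + 21.1702*u^2 - 12.5426*u + 1.0919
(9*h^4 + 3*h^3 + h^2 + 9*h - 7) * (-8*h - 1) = -72*h^5 - 33*h^4 - 11*h^3 - 73*h^2 + 47*h + 7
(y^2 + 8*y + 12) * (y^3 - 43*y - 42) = y^5 + 8*y^4 - 31*y^3 - 386*y^2 - 852*y - 504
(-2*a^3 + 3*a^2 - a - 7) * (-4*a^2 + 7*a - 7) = 8*a^5 - 26*a^4 + 39*a^3 - 42*a + 49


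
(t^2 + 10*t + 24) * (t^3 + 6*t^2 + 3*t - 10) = t^5 + 16*t^4 + 87*t^3 + 164*t^2 - 28*t - 240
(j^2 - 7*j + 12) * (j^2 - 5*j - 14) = j^4 - 12*j^3 + 33*j^2 + 38*j - 168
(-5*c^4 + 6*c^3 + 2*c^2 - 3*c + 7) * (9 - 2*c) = 10*c^5 - 57*c^4 + 50*c^3 + 24*c^2 - 41*c + 63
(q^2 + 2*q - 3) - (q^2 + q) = q - 3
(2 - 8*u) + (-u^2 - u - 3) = -u^2 - 9*u - 1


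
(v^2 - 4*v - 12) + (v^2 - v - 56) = 2*v^2 - 5*v - 68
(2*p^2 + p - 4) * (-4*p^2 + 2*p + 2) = -8*p^4 + 22*p^2 - 6*p - 8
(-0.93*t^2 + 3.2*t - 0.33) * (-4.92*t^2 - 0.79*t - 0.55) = 4.5756*t^4 - 15.0093*t^3 - 0.3929*t^2 - 1.4993*t + 0.1815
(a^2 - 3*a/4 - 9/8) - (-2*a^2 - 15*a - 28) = 3*a^2 + 57*a/4 + 215/8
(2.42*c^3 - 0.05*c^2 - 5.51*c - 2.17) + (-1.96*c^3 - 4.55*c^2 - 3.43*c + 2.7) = 0.46*c^3 - 4.6*c^2 - 8.94*c + 0.53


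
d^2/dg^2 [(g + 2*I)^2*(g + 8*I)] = 6*g + 24*I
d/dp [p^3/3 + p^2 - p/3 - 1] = p^2 + 2*p - 1/3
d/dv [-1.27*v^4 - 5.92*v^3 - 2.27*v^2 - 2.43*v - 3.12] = -5.08*v^3 - 17.76*v^2 - 4.54*v - 2.43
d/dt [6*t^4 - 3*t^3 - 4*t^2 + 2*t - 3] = 24*t^3 - 9*t^2 - 8*t + 2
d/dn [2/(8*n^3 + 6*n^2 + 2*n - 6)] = (-12*n^2 - 6*n - 1)/(4*n^3 + 3*n^2 + n - 3)^2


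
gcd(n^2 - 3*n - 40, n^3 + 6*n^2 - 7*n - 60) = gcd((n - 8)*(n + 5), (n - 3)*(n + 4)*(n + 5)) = n + 5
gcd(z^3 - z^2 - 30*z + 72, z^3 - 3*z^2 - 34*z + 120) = z^2 + 2*z - 24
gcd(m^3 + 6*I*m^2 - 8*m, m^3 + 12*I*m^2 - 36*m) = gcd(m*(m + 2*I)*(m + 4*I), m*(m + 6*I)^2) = m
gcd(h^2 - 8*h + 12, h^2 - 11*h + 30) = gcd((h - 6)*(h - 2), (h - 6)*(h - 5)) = h - 6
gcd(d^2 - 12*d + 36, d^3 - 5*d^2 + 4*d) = 1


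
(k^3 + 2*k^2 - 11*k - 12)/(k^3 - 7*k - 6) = (k + 4)/(k + 2)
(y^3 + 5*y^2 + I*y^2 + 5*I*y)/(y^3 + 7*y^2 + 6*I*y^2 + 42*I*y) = (y^2 + y*(5 + I) + 5*I)/(y^2 + y*(7 + 6*I) + 42*I)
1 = 1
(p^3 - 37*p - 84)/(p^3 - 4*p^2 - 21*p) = (p + 4)/p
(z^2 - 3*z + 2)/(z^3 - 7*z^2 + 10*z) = (z - 1)/(z*(z - 5))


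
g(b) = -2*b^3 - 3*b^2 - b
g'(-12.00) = -793.00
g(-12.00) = 3036.00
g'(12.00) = -937.00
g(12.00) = -3900.00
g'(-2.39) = -20.93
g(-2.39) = 12.56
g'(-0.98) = -0.88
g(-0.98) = -0.02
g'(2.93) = -70.09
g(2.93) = -78.99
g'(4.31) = -138.32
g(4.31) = -220.16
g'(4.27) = -136.02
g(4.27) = -214.68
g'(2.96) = -71.33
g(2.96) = -81.11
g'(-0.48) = 0.50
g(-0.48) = 0.01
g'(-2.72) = -29.07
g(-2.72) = 20.77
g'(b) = -6*b^2 - 6*b - 1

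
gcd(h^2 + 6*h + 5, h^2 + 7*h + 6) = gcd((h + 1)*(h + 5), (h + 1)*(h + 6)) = h + 1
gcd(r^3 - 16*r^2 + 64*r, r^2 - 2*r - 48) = r - 8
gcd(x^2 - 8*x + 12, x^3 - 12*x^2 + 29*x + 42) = x - 6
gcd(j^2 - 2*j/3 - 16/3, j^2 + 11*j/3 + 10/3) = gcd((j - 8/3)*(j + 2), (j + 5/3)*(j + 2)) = j + 2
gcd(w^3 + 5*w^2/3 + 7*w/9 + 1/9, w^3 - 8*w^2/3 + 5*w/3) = 1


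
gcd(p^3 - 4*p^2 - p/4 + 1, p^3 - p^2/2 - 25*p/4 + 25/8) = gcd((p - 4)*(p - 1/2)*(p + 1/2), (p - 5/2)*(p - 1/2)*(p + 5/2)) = p - 1/2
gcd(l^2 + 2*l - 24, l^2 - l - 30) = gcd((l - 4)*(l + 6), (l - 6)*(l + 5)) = 1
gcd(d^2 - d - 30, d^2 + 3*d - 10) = d + 5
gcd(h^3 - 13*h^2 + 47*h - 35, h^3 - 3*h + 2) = h - 1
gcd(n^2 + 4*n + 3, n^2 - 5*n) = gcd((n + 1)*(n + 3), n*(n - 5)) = 1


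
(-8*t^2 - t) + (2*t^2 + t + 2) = 2 - 6*t^2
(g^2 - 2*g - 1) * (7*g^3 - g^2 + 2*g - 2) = 7*g^5 - 15*g^4 - 3*g^3 - 5*g^2 + 2*g + 2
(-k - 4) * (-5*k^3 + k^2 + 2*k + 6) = 5*k^4 + 19*k^3 - 6*k^2 - 14*k - 24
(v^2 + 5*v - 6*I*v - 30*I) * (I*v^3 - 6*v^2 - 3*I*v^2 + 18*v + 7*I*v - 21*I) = I*v^5 + 2*I*v^4 + 28*I*v^3 + 42*v^2 + 86*I*v^2 + 84*v - 645*I*v - 630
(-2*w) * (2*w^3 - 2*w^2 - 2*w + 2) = -4*w^4 + 4*w^3 + 4*w^2 - 4*w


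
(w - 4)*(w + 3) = w^2 - w - 12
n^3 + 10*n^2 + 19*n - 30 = (n - 1)*(n + 5)*(n + 6)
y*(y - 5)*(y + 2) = y^3 - 3*y^2 - 10*y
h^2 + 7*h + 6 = (h + 1)*(h + 6)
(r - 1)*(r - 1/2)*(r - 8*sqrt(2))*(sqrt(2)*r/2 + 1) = sqrt(2)*r^4/2 - 7*r^3 - 3*sqrt(2)*r^3/4 - 31*sqrt(2)*r^2/4 + 21*r^2/2 - 7*r/2 + 12*sqrt(2)*r - 4*sqrt(2)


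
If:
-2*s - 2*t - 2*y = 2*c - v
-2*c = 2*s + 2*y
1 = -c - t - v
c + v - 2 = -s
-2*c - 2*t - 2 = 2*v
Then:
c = -3*y/2 - 4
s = y/2 + 4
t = y/2 + 1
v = y + 2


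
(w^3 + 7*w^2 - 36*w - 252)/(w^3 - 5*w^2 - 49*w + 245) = (w^2 - 36)/(w^2 - 12*w + 35)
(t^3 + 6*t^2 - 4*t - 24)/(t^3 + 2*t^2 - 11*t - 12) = (t^3 + 6*t^2 - 4*t - 24)/(t^3 + 2*t^2 - 11*t - 12)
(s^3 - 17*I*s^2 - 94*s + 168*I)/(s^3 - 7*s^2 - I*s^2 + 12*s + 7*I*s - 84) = (s^2 - 13*I*s - 42)/(s^2 + s*(-7 + 3*I) - 21*I)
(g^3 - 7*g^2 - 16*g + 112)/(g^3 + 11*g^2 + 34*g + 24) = (g^2 - 11*g + 28)/(g^2 + 7*g + 6)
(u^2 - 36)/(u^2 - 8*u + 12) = (u + 6)/(u - 2)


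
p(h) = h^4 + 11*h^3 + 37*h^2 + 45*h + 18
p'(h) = 4*h^3 + 33*h^2 + 74*h + 45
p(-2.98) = 0.24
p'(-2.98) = 11.68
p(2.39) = 519.70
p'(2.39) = 464.97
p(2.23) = 449.06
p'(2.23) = 418.48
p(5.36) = 3841.48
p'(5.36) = 2005.68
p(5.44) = 4004.43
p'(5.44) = 2068.11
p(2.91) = 805.04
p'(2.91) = 638.36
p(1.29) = 164.00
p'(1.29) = 203.96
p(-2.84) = 1.71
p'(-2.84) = 9.38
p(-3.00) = 0.00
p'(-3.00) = 12.00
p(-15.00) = 21168.00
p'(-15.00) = -7140.00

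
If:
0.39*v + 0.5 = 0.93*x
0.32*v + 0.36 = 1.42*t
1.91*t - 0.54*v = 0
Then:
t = 1.25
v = 4.42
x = 2.39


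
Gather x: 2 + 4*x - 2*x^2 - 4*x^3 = -4*x^3 - 2*x^2 + 4*x + 2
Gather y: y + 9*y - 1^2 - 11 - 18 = 10*y - 30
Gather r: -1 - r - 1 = -r - 2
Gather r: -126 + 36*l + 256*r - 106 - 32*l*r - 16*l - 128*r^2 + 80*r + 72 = 20*l - 128*r^2 + r*(336 - 32*l) - 160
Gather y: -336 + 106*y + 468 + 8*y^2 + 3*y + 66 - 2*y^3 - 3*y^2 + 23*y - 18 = -2*y^3 + 5*y^2 + 132*y + 180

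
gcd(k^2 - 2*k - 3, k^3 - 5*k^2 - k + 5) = k + 1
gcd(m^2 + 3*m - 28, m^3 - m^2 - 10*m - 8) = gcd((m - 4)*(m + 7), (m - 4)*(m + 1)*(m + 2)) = m - 4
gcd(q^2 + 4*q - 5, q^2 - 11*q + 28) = 1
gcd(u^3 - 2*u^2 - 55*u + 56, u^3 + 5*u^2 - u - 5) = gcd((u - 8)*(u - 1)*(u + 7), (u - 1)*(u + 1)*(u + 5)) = u - 1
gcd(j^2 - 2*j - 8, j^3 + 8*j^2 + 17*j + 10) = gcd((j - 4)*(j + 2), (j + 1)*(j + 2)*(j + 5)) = j + 2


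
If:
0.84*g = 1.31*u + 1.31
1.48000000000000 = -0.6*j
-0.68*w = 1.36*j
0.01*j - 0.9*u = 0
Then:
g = 1.52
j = -2.47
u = -0.03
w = 4.93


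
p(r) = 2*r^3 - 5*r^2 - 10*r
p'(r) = 6*r^2 - 10*r - 10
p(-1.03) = 2.81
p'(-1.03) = 6.67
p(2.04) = -24.23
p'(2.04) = -5.43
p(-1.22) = 1.13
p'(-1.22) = 11.13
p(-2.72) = -50.04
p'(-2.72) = 61.59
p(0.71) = -8.90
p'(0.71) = -14.08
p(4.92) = 67.96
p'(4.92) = 86.04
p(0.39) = -4.54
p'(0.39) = -12.99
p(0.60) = -7.37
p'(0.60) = -13.84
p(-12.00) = -4056.00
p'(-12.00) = 974.00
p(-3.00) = -69.00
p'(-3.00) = 74.00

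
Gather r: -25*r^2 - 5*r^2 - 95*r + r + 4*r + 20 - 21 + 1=-30*r^2 - 90*r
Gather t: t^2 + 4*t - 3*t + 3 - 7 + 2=t^2 + t - 2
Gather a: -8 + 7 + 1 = 0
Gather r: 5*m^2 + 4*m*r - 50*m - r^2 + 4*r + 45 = 5*m^2 - 50*m - r^2 + r*(4*m + 4) + 45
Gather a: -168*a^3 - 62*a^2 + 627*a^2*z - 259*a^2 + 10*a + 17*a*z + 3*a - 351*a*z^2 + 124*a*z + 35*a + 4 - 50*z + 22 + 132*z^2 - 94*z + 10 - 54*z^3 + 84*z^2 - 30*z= -168*a^3 + a^2*(627*z - 321) + a*(-351*z^2 + 141*z + 48) - 54*z^3 + 216*z^2 - 174*z + 36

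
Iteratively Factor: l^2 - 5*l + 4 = (l - 4)*(l - 1)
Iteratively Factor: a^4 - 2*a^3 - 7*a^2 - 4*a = (a + 1)*(a^3 - 3*a^2 - 4*a) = (a - 4)*(a + 1)*(a^2 + a) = (a - 4)*(a + 1)^2*(a)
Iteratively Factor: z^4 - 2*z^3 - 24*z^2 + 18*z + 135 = (z - 3)*(z^3 + z^2 - 21*z - 45) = (z - 3)*(z + 3)*(z^2 - 2*z - 15) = (z - 3)*(z + 3)^2*(z - 5)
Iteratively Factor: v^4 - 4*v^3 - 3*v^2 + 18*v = (v - 3)*(v^3 - v^2 - 6*v) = v*(v - 3)*(v^2 - v - 6) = v*(v - 3)*(v + 2)*(v - 3)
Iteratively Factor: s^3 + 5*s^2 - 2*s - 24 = (s + 4)*(s^2 + s - 6) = (s - 2)*(s + 4)*(s + 3)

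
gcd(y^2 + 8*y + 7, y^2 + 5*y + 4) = y + 1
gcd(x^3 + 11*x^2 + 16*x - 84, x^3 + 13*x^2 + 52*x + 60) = x + 6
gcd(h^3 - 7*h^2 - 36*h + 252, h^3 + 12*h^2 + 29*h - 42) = h + 6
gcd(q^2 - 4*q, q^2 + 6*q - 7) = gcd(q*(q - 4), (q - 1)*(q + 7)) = 1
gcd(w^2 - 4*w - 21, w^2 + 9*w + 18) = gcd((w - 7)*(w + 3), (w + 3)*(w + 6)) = w + 3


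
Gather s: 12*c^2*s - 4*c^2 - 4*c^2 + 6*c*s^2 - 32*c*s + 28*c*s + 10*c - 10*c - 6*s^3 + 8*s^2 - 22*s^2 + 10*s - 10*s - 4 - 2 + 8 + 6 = -8*c^2 - 6*s^3 + s^2*(6*c - 14) + s*(12*c^2 - 4*c) + 8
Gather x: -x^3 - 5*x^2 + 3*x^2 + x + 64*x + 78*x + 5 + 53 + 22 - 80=-x^3 - 2*x^2 + 143*x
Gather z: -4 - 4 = -8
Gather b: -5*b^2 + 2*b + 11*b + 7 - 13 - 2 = -5*b^2 + 13*b - 8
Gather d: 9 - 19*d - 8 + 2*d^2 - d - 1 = 2*d^2 - 20*d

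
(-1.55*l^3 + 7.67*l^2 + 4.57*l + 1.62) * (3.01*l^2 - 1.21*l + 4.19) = -4.6655*l^5 + 24.9622*l^4 - 2.0195*l^3 + 31.4838*l^2 + 17.1881*l + 6.7878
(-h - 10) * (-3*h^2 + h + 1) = 3*h^3 + 29*h^2 - 11*h - 10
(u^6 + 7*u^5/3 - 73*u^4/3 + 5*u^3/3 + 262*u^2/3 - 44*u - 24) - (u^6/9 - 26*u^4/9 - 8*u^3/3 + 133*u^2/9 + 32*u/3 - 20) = 8*u^6/9 + 7*u^5/3 - 193*u^4/9 + 13*u^3/3 + 653*u^2/9 - 164*u/3 - 4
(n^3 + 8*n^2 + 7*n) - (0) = n^3 + 8*n^2 + 7*n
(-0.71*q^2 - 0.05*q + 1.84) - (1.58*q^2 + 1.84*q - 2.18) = -2.29*q^2 - 1.89*q + 4.02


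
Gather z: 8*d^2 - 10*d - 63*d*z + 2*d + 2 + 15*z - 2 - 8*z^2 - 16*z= 8*d^2 - 8*d - 8*z^2 + z*(-63*d - 1)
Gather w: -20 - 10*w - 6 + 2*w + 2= -8*w - 24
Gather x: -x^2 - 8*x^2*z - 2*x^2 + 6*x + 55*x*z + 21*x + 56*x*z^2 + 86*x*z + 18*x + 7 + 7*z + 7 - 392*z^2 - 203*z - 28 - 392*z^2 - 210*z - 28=x^2*(-8*z - 3) + x*(56*z^2 + 141*z + 45) - 784*z^2 - 406*z - 42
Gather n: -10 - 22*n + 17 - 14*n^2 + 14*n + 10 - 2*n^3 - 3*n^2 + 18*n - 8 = -2*n^3 - 17*n^2 + 10*n + 9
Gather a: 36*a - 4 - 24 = 36*a - 28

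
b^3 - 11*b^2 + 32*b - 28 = (b - 7)*(b - 2)^2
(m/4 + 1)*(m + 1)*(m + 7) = m^3/4 + 3*m^2 + 39*m/4 + 7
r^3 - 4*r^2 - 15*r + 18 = (r - 6)*(r - 1)*(r + 3)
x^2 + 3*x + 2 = (x + 1)*(x + 2)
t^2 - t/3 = t*(t - 1/3)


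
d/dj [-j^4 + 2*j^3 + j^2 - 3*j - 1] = -4*j^3 + 6*j^2 + 2*j - 3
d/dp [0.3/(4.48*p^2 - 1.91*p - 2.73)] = (0.573 - 2.688*p)/(-4.48*p^2 + 1.91*p + 2.73)^2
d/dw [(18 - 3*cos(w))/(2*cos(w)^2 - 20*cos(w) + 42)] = 3*(sin(w)^2 + 12*cos(w) - 40)*sin(w)/(2*(cos(w)^2 - 10*cos(w) + 21)^2)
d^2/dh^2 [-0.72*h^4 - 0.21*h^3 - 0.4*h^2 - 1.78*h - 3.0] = -8.64*h^2 - 1.26*h - 0.8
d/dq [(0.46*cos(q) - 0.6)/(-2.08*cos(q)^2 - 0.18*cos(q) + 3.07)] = (-0.9568*cos(q)^2 + 2.496*cos(q) - 1.3042)*sin(q)/(4.3264*cos(q)^4 + 0.7488*cos(q)^3 - 12.7388*cos(q)^2 - 1.1052*cos(q) + 9.4249)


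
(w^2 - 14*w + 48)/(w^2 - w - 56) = (w - 6)/(w + 7)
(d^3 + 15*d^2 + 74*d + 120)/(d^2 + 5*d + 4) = (d^2 + 11*d + 30)/(d + 1)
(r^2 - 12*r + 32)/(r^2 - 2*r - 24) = (-r^2 + 12*r - 32)/(-r^2 + 2*r + 24)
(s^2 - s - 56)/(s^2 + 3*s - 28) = (s - 8)/(s - 4)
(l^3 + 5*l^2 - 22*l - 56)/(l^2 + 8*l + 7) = (l^2 - 2*l - 8)/(l + 1)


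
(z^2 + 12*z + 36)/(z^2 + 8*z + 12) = (z + 6)/(z + 2)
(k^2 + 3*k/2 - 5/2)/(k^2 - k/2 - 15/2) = (k - 1)/(k - 3)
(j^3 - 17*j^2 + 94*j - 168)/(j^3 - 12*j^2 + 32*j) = (j^2 - 13*j + 42)/(j*(j - 8))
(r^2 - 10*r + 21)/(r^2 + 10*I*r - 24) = (r^2 - 10*r + 21)/(r^2 + 10*I*r - 24)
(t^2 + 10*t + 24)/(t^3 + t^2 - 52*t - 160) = (t + 6)/(t^2 - 3*t - 40)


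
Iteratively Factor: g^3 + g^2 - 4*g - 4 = (g - 2)*(g^2 + 3*g + 2) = (g - 2)*(g + 1)*(g + 2)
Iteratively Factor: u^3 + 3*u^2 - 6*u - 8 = (u + 4)*(u^2 - u - 2) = (u + 1)*(u + 4)*(u - 2)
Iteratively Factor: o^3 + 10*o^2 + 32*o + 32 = (o + 4)*(o^2 + 6*o + 8) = (o + 4)^2*(o + 2)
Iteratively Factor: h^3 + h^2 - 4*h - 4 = (h - 2)*(h^2 + 3*h + 2) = (h - 2)*(h + 2)*(h + 1)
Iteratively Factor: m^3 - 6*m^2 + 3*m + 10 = (m - 2)*(m^2 - 4*m - 5) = (m - 2)*(m + 1)*(m - 5)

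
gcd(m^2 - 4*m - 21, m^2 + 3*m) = m + 3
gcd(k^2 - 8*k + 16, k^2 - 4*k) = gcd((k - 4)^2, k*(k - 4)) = k - 4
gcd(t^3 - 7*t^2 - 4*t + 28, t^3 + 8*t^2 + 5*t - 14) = t + 2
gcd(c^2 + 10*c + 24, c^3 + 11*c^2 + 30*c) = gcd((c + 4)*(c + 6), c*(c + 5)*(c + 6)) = c + 6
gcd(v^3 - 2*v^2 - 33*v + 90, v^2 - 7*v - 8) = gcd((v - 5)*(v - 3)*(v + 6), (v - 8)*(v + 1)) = 1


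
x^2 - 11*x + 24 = (x - 8)*(x - 3)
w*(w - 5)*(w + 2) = w^3 - 3*w^2 - 10*w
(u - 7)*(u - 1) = u^2 - 8*u + 7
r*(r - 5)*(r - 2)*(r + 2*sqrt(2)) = r^4 - 7*r^3 + 2*sqrt(2)*r^3 - 14*sqrt(2)*r^2 + 10*r^2 + 20*sqrt(2)*r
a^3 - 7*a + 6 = (a - 2)*(a - 1)*(a + 3)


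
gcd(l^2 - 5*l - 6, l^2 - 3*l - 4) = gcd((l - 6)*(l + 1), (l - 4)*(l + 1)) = l + 1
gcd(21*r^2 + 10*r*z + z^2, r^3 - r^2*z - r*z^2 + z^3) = 1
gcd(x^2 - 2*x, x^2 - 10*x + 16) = x - 2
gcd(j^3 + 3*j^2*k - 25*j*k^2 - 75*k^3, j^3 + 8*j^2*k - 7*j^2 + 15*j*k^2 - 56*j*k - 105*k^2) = j^2 + 8*j*k + 15*k^2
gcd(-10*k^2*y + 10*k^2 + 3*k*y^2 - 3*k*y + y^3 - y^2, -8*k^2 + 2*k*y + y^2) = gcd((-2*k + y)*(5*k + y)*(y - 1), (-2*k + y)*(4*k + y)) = -2*k + y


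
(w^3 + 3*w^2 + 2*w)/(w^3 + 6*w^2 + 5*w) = (w + 2)/(w + 5)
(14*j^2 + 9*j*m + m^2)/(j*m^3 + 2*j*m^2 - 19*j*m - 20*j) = (14*j^2 + 9*j*m + m^2)/(j*(m^3 + 2*m^2 - 19*m - 20))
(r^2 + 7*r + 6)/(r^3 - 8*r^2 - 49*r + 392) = (r^2 + 7*r + 6)/(r^3 - 8*r^2 - 49*r + 392)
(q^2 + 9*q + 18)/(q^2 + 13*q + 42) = (q + 3)/(q + 7)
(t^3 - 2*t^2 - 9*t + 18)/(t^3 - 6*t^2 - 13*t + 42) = (t - 3)/(t - 7)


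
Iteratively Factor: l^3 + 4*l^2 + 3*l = (l + 1)*(l^2 + 3*l) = l*(l + 1)*(l + 3)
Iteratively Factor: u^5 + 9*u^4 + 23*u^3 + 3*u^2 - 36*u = (u - 1)*(u^4 + 10*u^3 + 33*u^2 + 36*u) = (u - 1)*(u + 3)*(u^3 + 7*u^2 + 12*u) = u*(u - 1)*(u + 3)*(u^2 + 7*u + 12) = u*(u - 1)*(u + 3)^2*(u + 4)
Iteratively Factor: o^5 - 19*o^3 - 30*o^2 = (o + 3)*(o^4 - 3*o^3 - 10*o^2) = o*(o + 3)*(o^3 - 3*o^2 - 10*o) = o*(o + 2)*(o + 3)*(o^2 - 5*o) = o*(o - 5)*(o + 2)*(o + 3)*(o)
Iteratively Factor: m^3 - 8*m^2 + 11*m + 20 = (m - 5)*(m^2 - 3*m - 4) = (m - 5)*(m + 1)*(m - 4)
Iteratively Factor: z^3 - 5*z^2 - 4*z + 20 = (z + 2)*(z^2 - 7*z + 10) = (z - 5)*(z + 2)*(z - 2)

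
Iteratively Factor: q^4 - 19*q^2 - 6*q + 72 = (q + 3)*(q^3 - 3*q^2 - 10*q + 24) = (q + 3)^2*(q^2 - 6*q + 8) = (q - 4)*(q + 3)^2*(q - 2)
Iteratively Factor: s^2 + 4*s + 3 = (s + 3)*(s + 1)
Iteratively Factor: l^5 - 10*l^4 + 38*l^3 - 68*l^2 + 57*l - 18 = (l - 1)*(l^4 - 9*l^3 + 29*l^2 - 39*l + 18) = (l - 3)*(l - 1)*(l^3 - 6*l^2 + 11*l - 6) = (l - 3)^2*(l - 1)*(l^2 - 3*l + 2) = (l - 3)^2*(l - 2)*(l - 1)*(l - 1)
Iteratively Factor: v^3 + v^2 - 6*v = (v)*(v^2 + v - 6) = v*(v - 2)*(v + 3)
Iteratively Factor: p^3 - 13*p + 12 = (p - 1)*(p^2 + p - 12) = (p - 3)*(p - 1)*(p + 4)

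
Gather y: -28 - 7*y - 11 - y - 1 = -8*y - 40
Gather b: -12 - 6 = -18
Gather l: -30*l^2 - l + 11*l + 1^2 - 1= -30*l^2 + 10*l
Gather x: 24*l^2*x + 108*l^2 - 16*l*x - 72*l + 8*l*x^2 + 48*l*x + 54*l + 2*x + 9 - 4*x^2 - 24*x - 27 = 108*l^2 - 18*l + x^2*(8*l - 4) + x*(24*l^2 + 32*l - 22) - 18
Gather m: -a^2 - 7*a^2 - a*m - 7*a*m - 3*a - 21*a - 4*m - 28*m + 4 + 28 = -8*a^2 - 24*a + m*(-8*a - 32) + 32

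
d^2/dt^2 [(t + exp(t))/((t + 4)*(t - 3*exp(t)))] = ((t + 4)^2*(t - 3*exp(t))^2*exp(t) + (t + 4)^2*(t - 3*exp(t))*(3*(t + exp(t))*exp(t) + 2*(exp(t) + 1)*(3*exp(t) - 1)) + 2*(t + 4)^2*(t + exp(t))*(3*exp(t) - 1)^2 - 2*(t + 4)*(t - 3*exp(t))^2*(exp(t) + 1) - 2*(t + 4)*(t - 3*exp(t))*(t + exp(t))*(3*exp(t) - 1) + 2*(t - 3*exp(t))^2*(t + exp(t)))/((t + 4)^3*(t - 3*exp(t))^3)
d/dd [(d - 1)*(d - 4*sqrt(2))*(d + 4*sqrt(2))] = 3*d^2 - 2*d - 32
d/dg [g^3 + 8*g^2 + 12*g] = 3*g^2 + 16*g + 12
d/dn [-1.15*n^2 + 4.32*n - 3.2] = 4.32 - 2.3*n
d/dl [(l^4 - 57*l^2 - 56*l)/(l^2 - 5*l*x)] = (2*l^3 - 15*l^2*x + 285*x + 56)/(l^2 - 10*l*x + 25*x^2)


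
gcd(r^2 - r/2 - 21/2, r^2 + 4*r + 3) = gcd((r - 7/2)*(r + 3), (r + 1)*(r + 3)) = r + 3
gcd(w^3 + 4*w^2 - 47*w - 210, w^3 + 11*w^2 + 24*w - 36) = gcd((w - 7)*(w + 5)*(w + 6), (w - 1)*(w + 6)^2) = w + 6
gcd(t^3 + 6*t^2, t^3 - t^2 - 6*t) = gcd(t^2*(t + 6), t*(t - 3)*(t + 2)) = t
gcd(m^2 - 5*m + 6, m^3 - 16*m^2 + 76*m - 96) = m - 2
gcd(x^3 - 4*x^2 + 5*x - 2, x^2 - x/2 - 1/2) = x - 1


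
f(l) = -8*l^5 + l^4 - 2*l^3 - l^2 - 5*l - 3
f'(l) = -40*l^4 + 4*l^3 - 6*l^2 - 2*l - 5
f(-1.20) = 27.00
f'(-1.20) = -101.10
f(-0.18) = -2.12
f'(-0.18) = -4.90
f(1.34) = -47.65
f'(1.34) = -137.80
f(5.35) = -34609.18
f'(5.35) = -32344.81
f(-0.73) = 2.84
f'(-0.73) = -19.65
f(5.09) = -26979.34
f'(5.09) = -26492.33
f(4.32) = -11892.96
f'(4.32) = -13734.54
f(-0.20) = -2.02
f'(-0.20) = -4.94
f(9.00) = -467418.00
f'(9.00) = -260033.00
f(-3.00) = 2082.00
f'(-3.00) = -3401.00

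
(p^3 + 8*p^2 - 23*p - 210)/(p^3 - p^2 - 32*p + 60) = (p + 7)/(p - 2)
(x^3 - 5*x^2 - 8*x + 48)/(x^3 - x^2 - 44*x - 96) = (x^2 - 8*x + 16)/(x^2 - 4*x - 32)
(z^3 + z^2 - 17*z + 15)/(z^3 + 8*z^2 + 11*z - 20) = (z - 3)/(z + 4)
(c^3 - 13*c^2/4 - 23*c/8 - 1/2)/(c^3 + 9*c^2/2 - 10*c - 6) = (c^2 - 15*c/4 - 1)/(c^2 + 4*c - 12)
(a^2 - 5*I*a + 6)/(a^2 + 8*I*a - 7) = (a - 6*I)/(a + 7*I)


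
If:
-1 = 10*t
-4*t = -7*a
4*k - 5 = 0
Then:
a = -2/35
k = 5/4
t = -1/10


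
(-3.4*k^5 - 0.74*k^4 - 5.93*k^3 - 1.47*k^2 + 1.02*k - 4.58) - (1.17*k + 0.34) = -3.4*k^5 - 0.74*k^4 - 5.93*k^3 - 1.47*k^2 - 0.15*k - 4.92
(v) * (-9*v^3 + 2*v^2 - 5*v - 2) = -9*v^4 + 2*v^3 - 5*v^2 - 2*v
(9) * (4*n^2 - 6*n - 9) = 36*n^2 - 54*n - 81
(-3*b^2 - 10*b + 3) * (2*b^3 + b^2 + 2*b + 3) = -6*b^5 - 23*b^4 - 10*b^3 - 26*b^2 - 24*b + 9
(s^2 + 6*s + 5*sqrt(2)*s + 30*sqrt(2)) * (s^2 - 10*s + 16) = s^4 - 4*s^3 + 5*sqrt(2)*s^3 - 44*s^2 - 20*sqrt(2)*s^2 - 220*sqrt(2)*s + 96*s + 480*sqrt(2)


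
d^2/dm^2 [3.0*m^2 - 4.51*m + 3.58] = 6.00000000000000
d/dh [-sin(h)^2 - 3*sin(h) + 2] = -(2*sin(h) + 3)*cos(h)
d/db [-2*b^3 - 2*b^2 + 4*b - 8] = -6*b^2 - 4*b + 4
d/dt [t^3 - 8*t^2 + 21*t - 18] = 3*t^2 - 16*t + 21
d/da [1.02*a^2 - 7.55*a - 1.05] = 2.04*a - 7.55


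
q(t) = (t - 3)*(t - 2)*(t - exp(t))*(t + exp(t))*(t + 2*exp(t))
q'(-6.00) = 11453.54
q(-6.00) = -15539.15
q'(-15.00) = 324675.03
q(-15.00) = -1032749.96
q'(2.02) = 919.06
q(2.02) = 17.67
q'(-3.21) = 1378.73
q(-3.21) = -1043.08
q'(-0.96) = 22.12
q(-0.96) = -1.76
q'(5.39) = -639649232.55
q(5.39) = -172668688.11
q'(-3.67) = 2141.58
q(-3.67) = -1843.38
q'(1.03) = -126.06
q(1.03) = -85.99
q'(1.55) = -17.59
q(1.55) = -141.73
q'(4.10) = -4562386.69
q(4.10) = -1044633.54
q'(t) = (1 - exp(t))*(t - 3)*(t - 2)*(t + exp(t))*(t + 2*exp(t)) + (t - 3)*(t - 2)*(t - exp(t))*(t + exp(t))*(2*exp(t) + 1) + (t - 3)*(t - 2)*(t - exp(t))*(t + 2*exp(t))*(exp(t) + 1) + (t - 3)*(t - exp(t))*(t + exp(t))*(t + 2*exp(t)) + (t - 2)*(t - exp(t))*(t + exp(t))*(t + 2*exp(t)) = 2*t^4*exp(t) + 5*t^4 - 2*t^3*exp(2*t) - 2*t^3*exp(t) - 20*t^3 - 6*t^2*exp(3*t) + 7*t^2*exp(2*t) - 18*t^2*exp(t) + 18*t^2 + 26*t*exp(3*t) - 2*t*exp(2*t) + 24*t*exp(t) - 26*exp(3*t) - 6*exp(2*t)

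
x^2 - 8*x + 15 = (x - 5)*(x - 3)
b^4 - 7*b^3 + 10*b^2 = b^2*(b - 5)*(b - 2)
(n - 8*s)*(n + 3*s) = n^2 - 5*n*s - 24*s^2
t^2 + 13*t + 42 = (t + 6)*(t + 7)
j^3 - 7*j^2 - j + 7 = (j - 7)*(j - 1)*(j + 1)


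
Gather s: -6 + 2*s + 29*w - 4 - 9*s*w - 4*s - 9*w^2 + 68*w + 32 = s*(-9*w - 2) - 9*w^2 + 97*w + 22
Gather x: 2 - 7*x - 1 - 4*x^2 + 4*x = -4*x^2 - 3*x + 1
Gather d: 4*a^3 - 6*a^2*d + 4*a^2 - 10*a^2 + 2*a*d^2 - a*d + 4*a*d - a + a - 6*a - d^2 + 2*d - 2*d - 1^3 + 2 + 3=4*a^3 - 6*a^2 - 6*a + d^2*(2*a - 1) + d*(-6*a^2 + 3*a) + 4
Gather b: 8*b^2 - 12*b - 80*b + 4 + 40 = 8*b^2 - 92*b + 44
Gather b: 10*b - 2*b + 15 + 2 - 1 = 8*b + 16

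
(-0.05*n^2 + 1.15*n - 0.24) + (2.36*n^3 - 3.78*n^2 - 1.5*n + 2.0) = 2.36*n^3 - 3.83*n^2 - 0.35*n + 1.76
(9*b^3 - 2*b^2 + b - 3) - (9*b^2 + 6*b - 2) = 9*b^3 - 11*b^2 - 5*b - 1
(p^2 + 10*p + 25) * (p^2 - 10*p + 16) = p^4 - 59*p^2 - 90*p + 400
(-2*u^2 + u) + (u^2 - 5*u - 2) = -u^2 - 4*u - 2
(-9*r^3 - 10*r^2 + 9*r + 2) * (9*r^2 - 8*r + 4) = -81*r^5 - 18*r^4 + 125*r^3 - 94*r^2 + 20*r + 8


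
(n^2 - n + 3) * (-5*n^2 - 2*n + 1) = -5*n^4 + 3*n^3 - 12*n^2 - 7*n + 3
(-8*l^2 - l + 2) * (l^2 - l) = -8*l^4 + 7*l^3 + 3*l^2 - 2*l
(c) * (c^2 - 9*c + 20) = c^3 - 9*c^2 + 20*c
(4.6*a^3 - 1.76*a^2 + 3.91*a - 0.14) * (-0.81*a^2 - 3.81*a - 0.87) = -3.726*a^5 - 16.1004*a^4 - 0.4635*a^3 - 13.2525*a^2 - 2.8683*a + 0.1218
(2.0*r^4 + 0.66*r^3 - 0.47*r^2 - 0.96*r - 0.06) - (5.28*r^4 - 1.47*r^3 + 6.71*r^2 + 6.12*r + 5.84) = -3.28*r^4 + 2.13*r^3 - 7.18*r^2 - 7.08*r - 5.9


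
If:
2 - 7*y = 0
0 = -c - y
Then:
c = -2/7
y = 2/7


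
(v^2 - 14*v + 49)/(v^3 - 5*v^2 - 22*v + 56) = (v - 7)/(v^2 + 2*v - 8)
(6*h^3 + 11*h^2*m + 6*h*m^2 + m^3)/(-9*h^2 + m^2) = (-2*h^2 - 3*h*m - m^2)/(3*h - m)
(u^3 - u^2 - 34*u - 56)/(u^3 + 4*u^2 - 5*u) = (u^3 - u^2 - 34*u - 56)/(u*(u^2 + 4*u - 5))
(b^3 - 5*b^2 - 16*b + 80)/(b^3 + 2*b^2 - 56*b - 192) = (b^2 - 9*b + 20)/(b^2 - 2*b - 48)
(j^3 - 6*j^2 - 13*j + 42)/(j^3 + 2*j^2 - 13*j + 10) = (j^2 - 4*j - 21)/(j^2 + 4*j - 5)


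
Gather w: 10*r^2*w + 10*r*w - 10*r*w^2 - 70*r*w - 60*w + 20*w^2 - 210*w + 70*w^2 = w^2*(90 - 10*r) + w*(10*r^2 - 60*r - 270)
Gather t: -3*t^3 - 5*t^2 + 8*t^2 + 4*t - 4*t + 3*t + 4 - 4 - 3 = -3*t^3 + 3*t^2 + 3*t - 3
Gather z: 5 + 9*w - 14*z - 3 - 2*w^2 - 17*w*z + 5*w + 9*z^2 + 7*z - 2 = -2*w^2 + 14*w + 9*z^2 + z*(-17*w - 7)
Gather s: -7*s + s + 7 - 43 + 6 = -6*s - 30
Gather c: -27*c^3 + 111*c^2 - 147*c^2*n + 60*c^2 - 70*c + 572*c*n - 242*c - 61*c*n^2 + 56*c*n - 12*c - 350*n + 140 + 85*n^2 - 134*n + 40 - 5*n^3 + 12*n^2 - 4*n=-27*c^3 + c^2*(171 - 147*n) + c*(-61*n^2 + 628*n - 324) - 5*n^3 + 97*n^2 - 488*n + 180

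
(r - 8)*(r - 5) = r^2 - 13*r + 40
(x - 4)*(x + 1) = x^2 - 3*x - 4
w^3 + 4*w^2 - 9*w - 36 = (w - 3)*(w + 3)*(w + 4)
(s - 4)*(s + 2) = s^2 - 2*s - 8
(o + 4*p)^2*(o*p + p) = o^3*p + 8*o^2*p^2 + o^2*p + 16*o*p^3 + 8*o*p^2 + 16*p^3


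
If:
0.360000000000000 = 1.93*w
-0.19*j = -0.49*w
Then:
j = 0.48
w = 0.19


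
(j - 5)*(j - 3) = j^2 - 8*j + 15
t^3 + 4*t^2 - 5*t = t*(t - 1)*(t + 5)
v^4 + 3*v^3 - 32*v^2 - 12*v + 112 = (v - 4)*(v - 2)*(v + 2)*(v + 7)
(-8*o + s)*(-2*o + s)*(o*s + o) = 16*o^3*s + 16*o^3 - 10*o^2*s^2 - 10*o^2*s + o*s^3 + o*s^2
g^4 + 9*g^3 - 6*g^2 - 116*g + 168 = (g - 2)^2*(g + 6)*(g + 7)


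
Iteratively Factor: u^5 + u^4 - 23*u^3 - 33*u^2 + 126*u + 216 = (u + 3)*(u^4 - 2*u^3 - 17*u^2 + 18*u + 72) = (u + 2)*(u + 3)*(u^3 - 4*u^2 - 9*u + 36) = (u + 2)*(u + 3)^2*(u^2 - 7*u + 12) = (u - 4)*(u + 2)*(u + 3)^2*(u - 3)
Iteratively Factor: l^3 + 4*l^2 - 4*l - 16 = (l + 2)*(l^2 + 2*l - 8) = (l - 2)*(l + 2)*(l + 4)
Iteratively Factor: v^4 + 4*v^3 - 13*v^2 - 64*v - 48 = (v - 4)*(v^3 + 8*v^2 + 19*v + 12) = (v - 4)*(v + 1)*(v^2 + 7*v + 12) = (v - 4)*(v + 1)*(v + 3)*(v + 4)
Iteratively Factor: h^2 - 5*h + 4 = (h - 4)*(h - 1)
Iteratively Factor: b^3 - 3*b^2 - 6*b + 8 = (b - 1)*(b^2 - 2*b - 8) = (b - 1)*(b + 2)*(b - 4)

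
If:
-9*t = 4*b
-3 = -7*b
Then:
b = 3/7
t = -4/21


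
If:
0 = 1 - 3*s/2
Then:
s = 2/3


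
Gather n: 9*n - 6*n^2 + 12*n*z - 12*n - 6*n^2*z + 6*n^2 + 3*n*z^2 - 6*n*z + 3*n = -6*n^2*z + n*(3*z^2 + 6*z)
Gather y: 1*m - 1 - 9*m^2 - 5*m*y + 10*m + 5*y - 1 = -9*m^2 + 11*m + y*(5 - 5*m) - 2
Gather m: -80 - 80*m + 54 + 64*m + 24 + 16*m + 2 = 0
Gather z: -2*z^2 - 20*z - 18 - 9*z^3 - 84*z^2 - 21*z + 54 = -9*z^3 - 86*z^2 - 41*z + 36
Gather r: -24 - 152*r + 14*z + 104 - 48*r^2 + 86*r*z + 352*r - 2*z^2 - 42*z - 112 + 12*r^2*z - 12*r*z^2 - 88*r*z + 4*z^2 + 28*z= r^2*(12*z - 48) + r*(-12*z^2 - 2*z + 200) + 2*z^2 - 32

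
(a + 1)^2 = a^2 + 2*a + 1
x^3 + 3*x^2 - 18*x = x*(x - 3)*(x + 6)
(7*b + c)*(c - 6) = 7*b*c - 42*b + c^2 - 6*c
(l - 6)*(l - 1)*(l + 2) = l^3 - 5*l^2 - 8*l + 12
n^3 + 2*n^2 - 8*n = n*(n - 2)*(n + 4)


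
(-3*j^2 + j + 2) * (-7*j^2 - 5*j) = 21*j^4 + 8*j^3 - 19*j^2 - 10*j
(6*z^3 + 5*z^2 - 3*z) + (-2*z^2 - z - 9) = 6*z^3 + 3*z^2 - 4*z - 9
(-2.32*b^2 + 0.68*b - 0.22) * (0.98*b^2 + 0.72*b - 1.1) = -2.2736*b^4 - 1.004*b^3 + 2.826*b^2 - 0.9064*b + 0.242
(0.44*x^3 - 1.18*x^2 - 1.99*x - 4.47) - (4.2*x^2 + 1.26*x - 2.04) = 0.44*x^3 - 5.38*x^2 - 3.25*x - 2.43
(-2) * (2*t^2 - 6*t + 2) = -4*t^2 + 12*t - 4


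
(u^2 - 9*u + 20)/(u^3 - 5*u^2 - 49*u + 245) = (u - 4)/(u^2 - 49)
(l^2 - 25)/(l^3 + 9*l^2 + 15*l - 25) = (l - 5)/(l^2 + 4*l - 5)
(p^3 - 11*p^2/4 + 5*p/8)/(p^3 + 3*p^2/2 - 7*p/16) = 2*(2*p - 5)/(4*p + 7)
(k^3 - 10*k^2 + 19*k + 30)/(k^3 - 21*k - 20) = (k - 6)/(k + 4)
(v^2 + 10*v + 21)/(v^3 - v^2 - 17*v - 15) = (v + 7)/(v^2 - 4*v - 5)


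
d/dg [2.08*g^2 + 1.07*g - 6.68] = 4.16*g + 1.07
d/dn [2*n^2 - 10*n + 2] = 4*n - 10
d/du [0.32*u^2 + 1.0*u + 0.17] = 0.64*u + 1.0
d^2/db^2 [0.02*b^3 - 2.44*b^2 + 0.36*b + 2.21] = 0.12*b - 4.88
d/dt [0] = 0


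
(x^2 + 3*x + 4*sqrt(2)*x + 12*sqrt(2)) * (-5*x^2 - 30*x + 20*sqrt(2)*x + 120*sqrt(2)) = -5*x^4 - 45*x^3 + 70*x^2 + 1440*x + 2880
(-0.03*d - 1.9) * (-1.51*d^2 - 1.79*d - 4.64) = 0.0453*d^3 + 2.9227*d^2 + 3.5402*d + 8.816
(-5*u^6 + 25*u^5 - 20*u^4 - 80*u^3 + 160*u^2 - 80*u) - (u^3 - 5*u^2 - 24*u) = -5*u^6 + 25*u^5 - 20*u^4 - 81*u^3 + 165*u^2 - 56*u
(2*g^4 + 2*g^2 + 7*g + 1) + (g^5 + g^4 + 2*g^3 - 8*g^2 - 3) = g^5 + 3*g^4 + 2*g^3 - 6*g^2 + 7*g - 2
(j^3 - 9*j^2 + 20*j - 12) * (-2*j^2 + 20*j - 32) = -2*j^5 + 38*j^4 - 252*j^3 + 712*j^2 - 880*j + 384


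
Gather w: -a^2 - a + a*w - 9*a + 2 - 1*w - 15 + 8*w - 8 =-a^2 - 10*a + w*(a + 7) - 21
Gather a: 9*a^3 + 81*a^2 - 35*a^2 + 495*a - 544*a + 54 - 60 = 9*a^3 + 46*a^2 - 49*a - 6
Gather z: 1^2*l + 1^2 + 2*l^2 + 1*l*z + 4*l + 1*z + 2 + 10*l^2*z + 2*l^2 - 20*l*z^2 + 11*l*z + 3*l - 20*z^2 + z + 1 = 4*l^2 + 8*l + z^2*(-20*l - 20) + z*(10*l^2 + 12*l + 2) + 4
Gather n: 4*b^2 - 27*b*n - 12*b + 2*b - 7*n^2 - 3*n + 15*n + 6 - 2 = 4*b^2 - 10*b - 7*n^2 + n*(12 - 27*b) + 4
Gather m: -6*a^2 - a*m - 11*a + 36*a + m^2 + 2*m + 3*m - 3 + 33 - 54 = -6*a^2 + 25*a + m^2 + m*(5 - a) - 24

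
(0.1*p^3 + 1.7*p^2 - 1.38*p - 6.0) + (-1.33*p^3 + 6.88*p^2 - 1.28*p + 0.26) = -1.23*p^3 + 8.58*p^2 - 2.66*p - 5.74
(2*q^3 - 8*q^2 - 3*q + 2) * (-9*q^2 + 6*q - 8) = -18*q^5 + 84*q^4 - 37*q^3 + 28*q^2 + 36*q - 16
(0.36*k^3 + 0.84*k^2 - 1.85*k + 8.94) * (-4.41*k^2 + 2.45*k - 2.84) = -1.5876*k^5 - 2.8224*k^4 + 9.1941*k^3 - 46.3435*k^2 + 27.157*k - 25.3896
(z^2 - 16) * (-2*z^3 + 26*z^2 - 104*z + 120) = -2*z^5 + 26*z^4 - 72*z^3 - 296*z^2 + 1664*z - 1920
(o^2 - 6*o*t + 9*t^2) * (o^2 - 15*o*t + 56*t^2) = o^4 - 21*o^3*t + 155*o^2*t^2 - 471*o*t^3 + 504*t^4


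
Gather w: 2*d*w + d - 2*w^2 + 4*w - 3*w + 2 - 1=d - 2*w^2 + w*(2*d + 1) + 1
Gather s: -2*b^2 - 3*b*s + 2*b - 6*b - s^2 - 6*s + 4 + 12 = -2*b^2 - 4*b - s^2 + s*(-3*b - 6) + 16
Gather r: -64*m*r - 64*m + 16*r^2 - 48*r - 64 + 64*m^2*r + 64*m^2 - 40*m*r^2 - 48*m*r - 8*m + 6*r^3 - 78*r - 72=64*m^2 - 72*m + 6*r^3 + r^2*(16 - 40*m) + r*(64*m^2 - 112*m - 126) - 136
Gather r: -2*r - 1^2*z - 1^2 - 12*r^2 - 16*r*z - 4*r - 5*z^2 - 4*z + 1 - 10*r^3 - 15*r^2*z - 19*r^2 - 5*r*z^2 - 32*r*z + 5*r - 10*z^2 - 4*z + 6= -10*r^3 + r^2*(-15*z - 31) + r*(-5*z^2 - 48*z - 1) - 15*z^2 - 9*z + 6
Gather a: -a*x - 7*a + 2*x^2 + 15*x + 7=a*(-x - 7) + 2*x^2 + 15*x + 7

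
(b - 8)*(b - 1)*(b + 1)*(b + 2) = b^4 - 6*b^3 - 17*b^2 + 6*b + 16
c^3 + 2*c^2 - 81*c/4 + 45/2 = (c - 5/2)*(c - 3/2)*(c + 6)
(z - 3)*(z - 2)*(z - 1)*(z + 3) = z^4 - 3*z^3 - 7*z^2 + 27*z - 18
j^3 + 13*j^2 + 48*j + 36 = (j + 1)*(j + 6)^2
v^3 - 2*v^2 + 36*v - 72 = (v - 2)*(v - 6*I)*(v + 6*I)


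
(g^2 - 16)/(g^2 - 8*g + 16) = (g + 4)/(g - 4)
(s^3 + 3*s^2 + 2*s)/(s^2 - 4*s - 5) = s*(s + 2)/(s - 5)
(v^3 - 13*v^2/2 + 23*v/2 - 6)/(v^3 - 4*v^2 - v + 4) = (v - 3/2)/(v + 1)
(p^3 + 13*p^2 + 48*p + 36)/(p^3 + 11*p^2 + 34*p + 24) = (p + 6)/(p + 4)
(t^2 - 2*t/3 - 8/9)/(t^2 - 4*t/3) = (t + 2/3)/t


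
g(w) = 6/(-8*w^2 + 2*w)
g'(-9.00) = 0.00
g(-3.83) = -0.05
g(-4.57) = -0.03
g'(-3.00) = -0.05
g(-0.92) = -0.70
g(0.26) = -288.46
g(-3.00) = -0.08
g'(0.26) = 29955.62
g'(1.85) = 0.30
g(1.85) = -0.25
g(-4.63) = -0.03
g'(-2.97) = -0.05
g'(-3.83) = -0.02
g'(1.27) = 1.02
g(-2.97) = -0.08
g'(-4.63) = -0.01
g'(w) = 6*(16*w - 2)/(-8*w^2 + 2*w)^2 = 3*(8*w - 1)/(w^2*(4*w - 1)^2)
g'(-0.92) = -1.35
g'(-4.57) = -0.01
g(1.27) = -0.58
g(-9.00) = -0.00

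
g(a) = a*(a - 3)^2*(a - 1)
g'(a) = a*(a - 3)^2 + a*(a - 1)*(2*a - 6) + (a - 3)^2*(a - 1)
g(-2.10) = 169.33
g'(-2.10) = -201.65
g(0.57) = -1.45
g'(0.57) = 2.02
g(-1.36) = 61.01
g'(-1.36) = -98.70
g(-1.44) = 69.27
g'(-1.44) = -107.69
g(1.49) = 1.66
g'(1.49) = 2.31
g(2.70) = 0.41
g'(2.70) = -2.36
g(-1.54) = 80.62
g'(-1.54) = -119.61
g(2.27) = 1.54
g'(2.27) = -2.32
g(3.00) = 0.00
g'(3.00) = 0.00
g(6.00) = 270.00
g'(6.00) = 279.00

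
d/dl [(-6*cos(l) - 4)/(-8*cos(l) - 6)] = -sin(l)/(4*cos(l) + 3)^2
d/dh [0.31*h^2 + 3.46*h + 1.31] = 0.62*h + 3.46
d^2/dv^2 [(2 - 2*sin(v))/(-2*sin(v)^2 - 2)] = (-9*sin(v)^5 + 4*sin(v)^4 - 10*sin(v)^2 + 4*sin(v) - 9*sin(3*v)/2 + sin(5*v)/2 + 2)/(sin(v)^2 + 1)^3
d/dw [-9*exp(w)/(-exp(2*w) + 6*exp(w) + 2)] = 9*(-exp(2*w) - 2)*exp(w)/(exp(4*w) - 12*exp(3*w) + 32*exp(2*w) + 24*exp(w) + 4)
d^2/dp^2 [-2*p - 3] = 0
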